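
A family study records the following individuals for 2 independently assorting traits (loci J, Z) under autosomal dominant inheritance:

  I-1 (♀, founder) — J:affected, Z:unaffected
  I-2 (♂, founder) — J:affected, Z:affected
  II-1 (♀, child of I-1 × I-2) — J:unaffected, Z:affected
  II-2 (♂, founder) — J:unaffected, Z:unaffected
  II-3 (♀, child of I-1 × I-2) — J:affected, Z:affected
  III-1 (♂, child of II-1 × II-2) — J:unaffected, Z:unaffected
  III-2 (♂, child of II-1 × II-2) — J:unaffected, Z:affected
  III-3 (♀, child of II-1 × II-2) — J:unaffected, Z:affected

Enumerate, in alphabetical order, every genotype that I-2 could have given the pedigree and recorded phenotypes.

I-2 ∈ {Jj ZZ, Jj Zz}

J/I-1 aff ·: Jj
J/I-2 aff ·: Jj
J/II-1 un I-1×I-2: jj
J/II-2 un ·: jj
J/II-3 aff I-1×I-2: Jj|JJ
J/III-1 un II-1×II-2: jj
J/III-2 un II-1×II-2: jj
J/III-3 un II-1×II-2: jj
⇒ J over [I-1,I-2,II-1,II-2,II-3,III-1,III-2,III-3]: 2 consistent
Z/I-1 un ·: zz
Z/I-2 aff ·: Zz|ZZ
Z/II-1 aff I-1×I-2: Zz
Z/II-2 un ·: zz
Z/II-3 aff I-1×I-2: Zz
Z/III-1 un II-1×II-2: zz
Z/III-2 aff II-1×II-2: Zz
Z/III-3 aff II-1×II-2: Zz
⇒ Z over [I-1,I-2,II-1,II-2,II-3,III-1,III-2,III-3]: 2 consistent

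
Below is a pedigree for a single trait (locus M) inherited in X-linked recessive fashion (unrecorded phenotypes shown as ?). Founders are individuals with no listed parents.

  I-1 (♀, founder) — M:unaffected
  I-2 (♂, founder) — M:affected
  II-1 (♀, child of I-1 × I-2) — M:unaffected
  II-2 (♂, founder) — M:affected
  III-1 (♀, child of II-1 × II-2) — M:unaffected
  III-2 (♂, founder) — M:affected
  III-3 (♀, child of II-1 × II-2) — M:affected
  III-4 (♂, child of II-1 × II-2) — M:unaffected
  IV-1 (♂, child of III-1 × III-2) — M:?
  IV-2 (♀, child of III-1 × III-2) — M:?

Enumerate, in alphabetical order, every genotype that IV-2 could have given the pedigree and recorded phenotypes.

IV-2 ∈ {X^MX^m, X^mX^m}

M/I-1 un ·: X^MX^M|X^MX^m
M/I-2 aff ·: X^mY
M/II-1 un I-1×I-2: X^MX^m
M/II-2 aff ·: X^mY
M/III-1 un II-1×II-2: X^MX^m
M/III-2 aff ·: X^mY
M/III-3 aff II-1×II-2: X^mX^m
M/III-4 un II-1×II-2: X^MY
M/IV-1 ? III-1×III-2: X^MY|X^mY
M/IV-2 ? III-1×III-2: X^MX^m|X^mX^m
⇒ M over [I-1,I-2,II-1,II-2,III-1,III-2,III-3,III-4,IV-1,IV-2]: 8 consistent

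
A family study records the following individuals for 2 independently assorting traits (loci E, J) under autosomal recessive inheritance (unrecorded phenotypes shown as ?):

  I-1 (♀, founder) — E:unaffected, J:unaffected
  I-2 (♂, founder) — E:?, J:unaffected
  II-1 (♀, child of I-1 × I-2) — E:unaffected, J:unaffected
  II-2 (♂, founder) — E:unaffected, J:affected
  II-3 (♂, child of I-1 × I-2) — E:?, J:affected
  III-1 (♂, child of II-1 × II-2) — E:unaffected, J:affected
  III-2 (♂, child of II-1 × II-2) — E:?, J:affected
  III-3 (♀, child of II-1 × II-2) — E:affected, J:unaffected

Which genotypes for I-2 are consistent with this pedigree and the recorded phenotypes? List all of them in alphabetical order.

E/I-1 un ·: EE|Ee
E/I-2 ? ·: EE|Ee|ee
E/II-1 un I-1×I-2: Ee
E/II-2 un ·: Ee
E/II-3 ? I-1×I-2: EE|Ee|ee
E/III-1 un II-1×II-2: EE|Ee
E/III-2 ? II-1×II-2: EE|Ee|ee
E/III-3 aff II-1×II-2: ee
⇒ E over [I-1,I-2,II-1,II-2,II-3,III-1,III-2,III-3]: 60 consistent
J/I-1 un ·: Jj
J/I-2 un ·: Jj
J/II-1 un I-1×I-2: Jj
J/II-2 aff ·: jj
J/II-3 aff I-1×I-2: jj
J/III-1 aff II-1×II-2: jj
J/III-2 aff II-1×II-2: jj
J/III-3 un II-1×II-2: Jj
⇒ J over [I-1,I-2,II-1,II-2,II-3,III-1,III-2,III-3]: 1 consistent

I-2 ∈ {EE Jj, Ee Jj, ee Jj}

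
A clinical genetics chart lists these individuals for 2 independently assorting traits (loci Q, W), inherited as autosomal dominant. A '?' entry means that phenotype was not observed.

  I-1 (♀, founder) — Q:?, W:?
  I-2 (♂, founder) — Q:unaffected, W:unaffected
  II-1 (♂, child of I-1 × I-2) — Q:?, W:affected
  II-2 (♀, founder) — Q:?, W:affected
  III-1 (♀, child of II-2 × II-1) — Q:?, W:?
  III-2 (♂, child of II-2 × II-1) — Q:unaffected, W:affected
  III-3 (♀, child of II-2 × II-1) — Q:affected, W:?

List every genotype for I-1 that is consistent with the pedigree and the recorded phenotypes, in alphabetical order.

Q/I-1 ? ·: qq|Qq|QQ
Q/I-2 un ·: qq
Q/II-1 ? I-1×I-2: qq|Qq
Q/II-2 ? ·: qq|Qq
Q/III-1 ? II-2×II-1: qq|Qq|QQ
Q/III-2 un II-2×II-1: qq
Q/III-3 aff II-2×II-1: Qq|QQ
⇒ Q over [I-1,I-2,II-1,II-2,III-1,III-2,III-3]: 20 consistent
W/I-1 ? ·: Ww|WW
W/I-2 un ·: ww
W/II-1 aff I-1×I-2: Ww
W/II-2 aff ·: Ww|WW
W/III-1 ? II-2×II-1: ww|Ww|WW
W/III-2 aff II-2×II-1: Ww|WW
W/III-3 ? II-2×II-1: ww|Ww|WW
⇒ W over [I-1,I-2,II-1,II-2,III-1,III-2,III-3]: 52 consistent

I-1 ∈ {QQ WW, QQ Ww, Qq WW, Qq Ww, qq WW, qq Ww}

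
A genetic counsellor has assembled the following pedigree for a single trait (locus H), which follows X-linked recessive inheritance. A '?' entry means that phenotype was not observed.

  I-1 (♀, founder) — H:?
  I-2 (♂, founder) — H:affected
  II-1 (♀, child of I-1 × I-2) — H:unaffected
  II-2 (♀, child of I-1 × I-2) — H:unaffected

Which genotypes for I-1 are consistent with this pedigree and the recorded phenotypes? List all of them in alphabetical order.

I-1 ∈ {X^HX^H, X^HX^h}

H/I-1 ? ·: X^HX^H|X^HX^h
H/I-2 aff ·: X^hY
H/II-1 un I-1×I-2: X^HX^h
H/II-2 un I-1×I-2: X^HX^h
⇒ H over [I-1,I-2,II-1,II-2]: 2 consistent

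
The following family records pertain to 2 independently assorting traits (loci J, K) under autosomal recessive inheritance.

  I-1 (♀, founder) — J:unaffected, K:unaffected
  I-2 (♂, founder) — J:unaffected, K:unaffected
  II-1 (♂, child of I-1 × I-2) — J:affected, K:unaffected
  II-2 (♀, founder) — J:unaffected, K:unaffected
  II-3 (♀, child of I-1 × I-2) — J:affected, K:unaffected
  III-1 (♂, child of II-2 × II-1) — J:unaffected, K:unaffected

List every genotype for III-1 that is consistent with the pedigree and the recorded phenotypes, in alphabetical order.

J/I-1 un ·: Jj
J/I-2 un ·: Jj
J/II-1 aff I-1×I-2: jj
J/II-2 un ·: JJ|Jj
J/II-3 aff I-1×I-2: jj
J/III-1 un II-2×II-1: Jj
⇒ J over [I-1,I-2,II-1,II-2,II-3,III-1]: 2 consistent
K/I-1 un ·: KK|Kk
K/I-2 un ·: KK|Kk
K/II-1 un I-1×I-2: KK|Kk
K/II-2 un ·: KK|Kk
K/II-3 un I-1×I-2: KK|Kk
K/III-1 un II-2×II-1: KK|Kk
⇒ K over [I-1,I-2,II-1,II-2,II-3,III-1]: 45 consistent

III-1 ∈ {Jj KK, Jj Kk}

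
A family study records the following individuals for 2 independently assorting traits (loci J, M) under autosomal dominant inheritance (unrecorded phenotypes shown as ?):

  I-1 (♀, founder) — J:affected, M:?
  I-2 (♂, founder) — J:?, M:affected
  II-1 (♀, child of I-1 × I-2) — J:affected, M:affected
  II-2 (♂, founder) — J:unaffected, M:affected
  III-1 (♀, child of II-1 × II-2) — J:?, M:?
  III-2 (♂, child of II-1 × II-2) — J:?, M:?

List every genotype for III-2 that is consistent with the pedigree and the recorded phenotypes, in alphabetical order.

III-2 ∈ {Jj MM, Jj Mm, Jj mm, jj MM, jj Mm, jj mm}

J/I-1 aff ·: Jj|JJ
J/I-2 ? ·: jj|Jj|JJ
J/II-1 aff I-1×I-2: Jj|JJ
J/II-2 un ·: jj
J/III-1 ? II-1×II-2: jj|Jj
J/III-2 ? II-1×II-2: jj|Jj
⇒ J over [I-1,I-2,II-1,II-2,III-1,III-2]: 24 consistent
M/I-1 ? ·: mm|Mm|MM
M/I-2 aff ·: Mm|MM
M/II-1 aff I-1×I-2: Mm|MM
M/II-2 aff ·: Mm|MM
M/III-1 ? II-1×II-2: mm|Mm|MM
M/III-2 ? II-1×II-2: mm|Mm|MM
⇒ M over [I-1,I-2,II-1,II-2,III-1,III-2]: 85 consistent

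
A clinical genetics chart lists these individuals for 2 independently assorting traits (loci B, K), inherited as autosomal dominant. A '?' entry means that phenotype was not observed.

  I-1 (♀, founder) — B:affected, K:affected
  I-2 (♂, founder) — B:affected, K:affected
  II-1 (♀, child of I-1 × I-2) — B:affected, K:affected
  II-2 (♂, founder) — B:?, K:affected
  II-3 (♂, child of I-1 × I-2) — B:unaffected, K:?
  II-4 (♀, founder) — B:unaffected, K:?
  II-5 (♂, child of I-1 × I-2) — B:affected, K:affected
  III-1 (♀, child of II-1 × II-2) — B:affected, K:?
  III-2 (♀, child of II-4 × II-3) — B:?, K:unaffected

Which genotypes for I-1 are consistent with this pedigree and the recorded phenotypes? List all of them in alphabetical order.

I-1 ∈ {Bb KK, Bb Kk}

B/I-1 aff ·: Bb
B/I-2 aff ·: Bb
B/II-1 aff I-1×I-2: Bb|BB
B/II-2 ? ·: bb|Bb|BB
B/II-3 un I-1×I-2: bb
B/II-4 un ·: bb
B/II-5 aff I-1×I-2: Bb|BB
B/III-1 aff II-1×II-2: Bb|BB
B/III-2 ? II-4×II-3: bb
⇒ B over [I-1,I-2,II-1,II-2,II-3,II-4,II-5,III-1,III-2]: 18 consistent
K/I-1 aff ·: Kk|KK
K/I-2 aff ·: Kk|KK
K/II-1 aff I-1×I-2: Kk|KK
K/II-2 aff ·: Kk|KK
K/II-3 ? I-1×I-2: kk|Kk
K/II-4 ? ·: kk|Kk
K/II-5 aff I-1×I-2: Kk|KK
K/III-1 ? II-1×II-2: kk|Kk|KK
K/III-2 un II-4×II-3: kk
⇒ K over [I-1,I-2,II-1,II-2,II-3,II-4,II-5,III-1,III-2]: 128 consistent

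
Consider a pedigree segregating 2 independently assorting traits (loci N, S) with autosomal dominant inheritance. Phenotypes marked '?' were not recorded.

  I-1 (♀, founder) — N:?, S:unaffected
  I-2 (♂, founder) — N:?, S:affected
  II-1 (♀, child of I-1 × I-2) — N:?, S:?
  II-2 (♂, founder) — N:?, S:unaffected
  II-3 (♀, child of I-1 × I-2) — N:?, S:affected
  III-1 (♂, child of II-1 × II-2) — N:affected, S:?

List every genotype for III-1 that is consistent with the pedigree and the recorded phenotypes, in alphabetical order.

N/I-1 ? ·: nn|Nn|NN
N/I-2 ? ·: nn|Nn|NN
N/II-1 ? I-1×I-2: nn|Nn|NN
N/II-2 ? ·: nn|Nn|NN
N/II-3 ? I-1×I-2: nn|Nn|NN
N/III-1 aff II-1×II-2: Nn|NN
⇒ N over [I-1,I-2,II-1,II-2,II-3,III-1]: 113 consistent
S/I-1 un ·: ss
S/I-2 aff ·: Ss|SS
S/II-1 ? I-1×I-2: ss|Ss
S/II-2 un ·: ss
S/II-3 aff I-1×I-2: Ss
S/III-1 ? II-1×II-2: ss|Ss
⇒ S over [I-1,I-2,II-1,II-2,II-3,III-1]: 5 consistent

III-1 ∈ {NN Ss, NN ss, Nn Ss, Nn ss}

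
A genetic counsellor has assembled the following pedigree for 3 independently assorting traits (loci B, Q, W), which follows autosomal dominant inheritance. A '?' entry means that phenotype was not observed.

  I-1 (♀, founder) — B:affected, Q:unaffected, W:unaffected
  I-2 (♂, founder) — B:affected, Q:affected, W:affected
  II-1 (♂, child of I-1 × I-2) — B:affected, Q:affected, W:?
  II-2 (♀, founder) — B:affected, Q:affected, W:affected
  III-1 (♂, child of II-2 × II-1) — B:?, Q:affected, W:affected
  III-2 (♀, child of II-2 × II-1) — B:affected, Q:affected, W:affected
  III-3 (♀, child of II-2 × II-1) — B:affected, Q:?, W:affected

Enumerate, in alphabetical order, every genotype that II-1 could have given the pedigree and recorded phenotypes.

II-1 ∈ {BB Qq Ww, BB Qq ww, Bb Qq Ww, Bb Qq ww}

B/I-1 aff ·: Bb|BB
B/I-2 aff ·: Bb|BB
B/II-1 aff I-1×I-2: Bb|BB
B/II-2 aff ·: Bb|BB
B/III-1 ? II-2×II-1: bb|Bb|BB
B/III-2 aff II-2×II-1: Bb|BB
B/III-3 aff II-2×II-1: Bb|BB
⇒ B over [I-1,I-2,II-1,II-2,III-1,III-2,III-3]: 96 consistent
Q/I-1 un ·: qq
Q/I-2 aff ·: Qq|QQ
Q/II-1 aff I-1×I-2: Qq
Q/II-2 aff ·: Qq|QQ
Q/III-1 aff II-2×II-1: Qq|QQ
Q/III-2 aff II-2×II-1: Qq|QQ
Q/III-3 ? II-2×II-1: qq|Qq|QQ
⇒ Q over [I-1,I-2,II-1,II-2,III-1,III-2,III-3]: 40 consistent
W/I-1 un ·: ww
W/I-2 aff ·: Ww|WW
W/II-1 ? I-1×I-2: ww|Ww
W/II-2 aff ·: Ww|WW
W/III-1 aff II-2×II-1: Ww|WW
W/III-2 aff II-2×II-1: Ww|WW
W/III-3 aff II-2×II-1: Ww|WW
⇒ W over [I-1,I-2,II-1,II-2,III-1,III-2,III-3]: 34 consistent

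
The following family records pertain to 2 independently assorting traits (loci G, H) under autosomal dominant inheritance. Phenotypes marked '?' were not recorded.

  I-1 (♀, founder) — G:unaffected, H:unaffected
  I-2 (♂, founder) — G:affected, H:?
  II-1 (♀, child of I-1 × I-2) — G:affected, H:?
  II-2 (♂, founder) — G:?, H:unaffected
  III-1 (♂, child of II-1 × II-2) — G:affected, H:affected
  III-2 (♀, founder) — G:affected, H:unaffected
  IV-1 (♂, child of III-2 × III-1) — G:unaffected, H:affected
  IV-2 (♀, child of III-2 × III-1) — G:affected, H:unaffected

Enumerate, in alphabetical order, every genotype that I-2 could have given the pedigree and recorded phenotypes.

G/I-1 un ·: gg
G/I-2 aff ·: Gg|GG
G/II-1 aff I-1×I-2: Gg
G/II-2 ? ·: gg|Gg|GG
G/III-1 aff II-1×II-2: Gg
G/III-2 aff ·: Gg
G/IV-1 un III-2×III-1: gg
G/IV-2 aff III-2×III-1: Gg|GG
⇒ G over [I-1,I-2,II-1,II-2,III-1,III-2,IV-1,IV-2]: 12 consistent
H/I-1 un ·: hh
H/I-2 ? ·: Hh|HH
H/II-1 ? I-1×I-2: Hh
H/II-2 un ·: hh
H/III-1 aff II-1×II-2: Hh
H/III-2 un ·: hh
H/IV-1 aff III-2×III-1: Hh
H/IV-2 un III-2×III-1: hh
⇒ H over [I-1,I-2,II-1,II-2,III-1,III-2,IV-1,IV-2]: 2 consistent

I-2 ∈ {GG HH, GG Hh, Gg HH, Gg Hh}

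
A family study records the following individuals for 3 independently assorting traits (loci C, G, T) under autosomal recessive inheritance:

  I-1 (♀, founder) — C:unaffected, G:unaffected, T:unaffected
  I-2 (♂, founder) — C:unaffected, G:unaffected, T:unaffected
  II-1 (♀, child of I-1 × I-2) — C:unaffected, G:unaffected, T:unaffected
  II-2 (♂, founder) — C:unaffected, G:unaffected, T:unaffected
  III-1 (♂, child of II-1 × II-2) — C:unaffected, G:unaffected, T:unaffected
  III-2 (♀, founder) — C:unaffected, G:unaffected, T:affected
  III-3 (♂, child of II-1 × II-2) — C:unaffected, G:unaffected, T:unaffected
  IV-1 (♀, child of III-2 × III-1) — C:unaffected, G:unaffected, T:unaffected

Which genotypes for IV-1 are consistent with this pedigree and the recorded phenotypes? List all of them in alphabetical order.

IV-1 ∈ {CC GG Tt, CC Gg Tt, Cc GG Tt, Cc Gg Tt}

C/I-1 un ·: CC|Cc
C/I-2 un ·: CC|Cc
C/II-1 un I-1×I-2: CC|Cc
C/II-2 un ·: CC|Cc
C/III-1 un II-1×II-2: CC|Cc
C/III-2 un ·: CC|Cc
C/III-3 un II-1×II-2: CC|Cc
C/IV-1 un III-2×III-1: CC|Cc
⇒ C over [I-1,I-2,II-1,II-2,III-1,III-2,III-3,IV-1]: 152 consistent
G/I-1 un ·: GG|Gg
G/I-2 un ·: GG|Gg
G/II-1 un I-1×I-2: GG|Gg
G/II-2 un ·: GG|Gg
G/III-1 un II-1×II-2: GG|Gg
G/III-2 un ·: GG|Gg
G/III-3 un II-1×II-2: GG|Gg
G/IV-1 un III-2×III-1: GG|Gg
⇒ G over [I-1,I-2,II-1,II-2,III-1,III-2,III-3,IV-1]: 152 consistent
T/I-1 un ·: TT|Tt
T/I-2 un ·: TT|Tt
T/II-1 un I-1×I-2: TT|Tt
T/II-2 un ·: TT|Tt
T/III-1 un II-1×II-2: TT|Tt
T/III-2 aff ·: tt
T/III-3 un II-1×II-2: TT|Tt
T/IV-1 un III-2×III-1: Tt
⇒ T over [I-1,I-2,II-1,II-2,III-1,III-2,III-3,IV-1]: 44 consistent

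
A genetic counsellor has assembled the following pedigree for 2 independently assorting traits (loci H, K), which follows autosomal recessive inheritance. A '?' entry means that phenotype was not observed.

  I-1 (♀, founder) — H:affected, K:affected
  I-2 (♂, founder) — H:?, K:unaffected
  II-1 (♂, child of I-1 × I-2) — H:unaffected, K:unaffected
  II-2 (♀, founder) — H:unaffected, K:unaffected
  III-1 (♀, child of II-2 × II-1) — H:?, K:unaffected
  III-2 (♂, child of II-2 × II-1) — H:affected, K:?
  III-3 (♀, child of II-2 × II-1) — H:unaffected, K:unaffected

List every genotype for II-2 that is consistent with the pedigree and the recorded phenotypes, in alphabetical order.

II-2 ∈ {Hh KK, Hh Kk}

H/I-1 aff ·: hh
H/I-2 ? ·: HH|Hh
H/II-1 un I-1×I-2: Hh
H/II-2 un ·: Hh
H/III-1 ? II-2×II-1: HH|Hh|hh
H/III-2 aff II-2×II-1: hh
H/III-3 un II-2×II-1: HH|Hh
⇒ H over [I-1,I-2,II-1,II-2,III-1,III-2,III-3]: 12 consistent
K/I-1 aff ·: kk
K/I-2 un ·: KK|Kk
K/II-1 un I-1×I-2: Kk
K/II-2 un ·: KK|Kk
K/III-1 un II-2×II-1: KK|Kk
K/III-2 ? II-2×II-1: KK|Kk|kk
K/III-3 un II-2×II-1: KK|Kk
⇒ K over [I-1,I-2,II-1,II-2,III-1,III-2,III-3]: 40 consistent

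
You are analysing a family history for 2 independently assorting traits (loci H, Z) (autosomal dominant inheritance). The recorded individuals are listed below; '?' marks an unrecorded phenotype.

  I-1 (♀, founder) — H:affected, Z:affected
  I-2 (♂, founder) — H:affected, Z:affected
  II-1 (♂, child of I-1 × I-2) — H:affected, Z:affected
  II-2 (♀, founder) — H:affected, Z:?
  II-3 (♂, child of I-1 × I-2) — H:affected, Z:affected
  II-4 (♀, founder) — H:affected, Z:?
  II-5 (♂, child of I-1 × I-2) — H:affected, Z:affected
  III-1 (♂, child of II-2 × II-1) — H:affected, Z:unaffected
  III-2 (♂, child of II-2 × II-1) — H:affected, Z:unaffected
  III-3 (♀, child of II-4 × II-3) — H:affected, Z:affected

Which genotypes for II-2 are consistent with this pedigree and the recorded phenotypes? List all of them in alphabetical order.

II-2 ∈ {HH Zz, HH zz, Hh Zz, Hh zz}

H/I-1 aff ·: Hh|HH
H/I-2 aff ·: Hh|HH
H/II-1 aff I-1×I-2: Hh|HH
H/II-2 aff ·: Hh|HH
H/II-3 aff I-1×I-2: Hh|HH
H/II-4 aff ·: Hh|HH
H/II-5 aff I-1×I-2: Hh|HH
H/III-1 aff II-2×II-1: Hh|HH
H/III-2 aff II-2×II-1: Hh|HH
H/III-3 aff II-4×II-3: Hh|HH
⇒ H over [I-1,I-2,II-1,II-2,II-3,II-4,II-5,III-1,III-2,III-3]: 561 consistent
Z/I-1 aff ·: Zz|ZZ
Z/I-2 aff ·: Zz|ZZ
Z/II-1 aff I-1×I-2: Zz
Z/II-2 ? ·: zz|Zz
Z/II-3 aff I-1×I-2: Zz|ZZ
Z/II-4 ? ·: zz|Zz|ZZ
Z/II-5 aff I-1×I-2: Zz|ZZ
Z/III-1 un II-2×II-1: zz
Z/III-2 un II-2×II-1: zz
Z/III-3 aff II-4×II-3: Zz|ZZ
⇒ Z over [I-1,I-2,II-1,II-2,II-3,II-4,II-5,III-1,III-2,III-3]: 108 consistent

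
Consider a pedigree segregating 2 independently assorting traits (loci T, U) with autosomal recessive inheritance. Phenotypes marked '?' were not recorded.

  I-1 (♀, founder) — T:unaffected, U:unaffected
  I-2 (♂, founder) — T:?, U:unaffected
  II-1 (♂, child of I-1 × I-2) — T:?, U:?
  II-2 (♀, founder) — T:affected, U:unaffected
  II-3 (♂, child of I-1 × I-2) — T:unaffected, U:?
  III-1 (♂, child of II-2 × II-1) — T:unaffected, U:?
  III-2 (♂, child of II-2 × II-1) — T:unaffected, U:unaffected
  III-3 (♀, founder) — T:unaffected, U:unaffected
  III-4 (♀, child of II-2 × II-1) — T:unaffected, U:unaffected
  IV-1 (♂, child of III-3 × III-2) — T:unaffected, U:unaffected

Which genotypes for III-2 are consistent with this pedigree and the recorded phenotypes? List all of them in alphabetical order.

T/I-1 un ·: TT|Tt
T/I-2 ? ·: TT|Tt|tt
T/II-1 ? I-1×I-2: TT|Tt
T/II-2 aff ·: tt
T/II-3 un I-1×I-2: TT|Tt
T/III-1 un II-2×II-1: Tt
T/III-2 un II-2×II-1: Tt
T/III-3 un ·: TT|Tt
T/III-4 un II-2×II-1: Tt
T/IV-1 un III-3×III-2: TT|Tt
⇒ T over [I-1,I-2,II-1,II-2,II-3,III-1,III-2,III-3,III-4,IV-1]: 60 consistent
U/I-1 un ·: UU|Uu
U/I-2 un ·: UU|Uu
U/II-1 ? I-1×I-2: UU|Uu|uu
U/II-2 un ·: UU|Uu
U/II-3 ? I-1×I-2: UU|Uu|uu
U/III-1 ? II-2×II-1: UU|Uu|uu
U/III-2 un II-2×II-1: UU|Uu
U/III-3 un ·: UU|Uu
U/III-4 un II-2×II-1: UU|Uu
U/IV-1 un III-3×III-2: UU|Uu
⇒ U over [I-1,I-2,II-1,II-2,II-3,III-1,III-2,III-3,III-4,IV-1]: 774 consistent

III-2 ∈ {Tt UU, Tt Uu}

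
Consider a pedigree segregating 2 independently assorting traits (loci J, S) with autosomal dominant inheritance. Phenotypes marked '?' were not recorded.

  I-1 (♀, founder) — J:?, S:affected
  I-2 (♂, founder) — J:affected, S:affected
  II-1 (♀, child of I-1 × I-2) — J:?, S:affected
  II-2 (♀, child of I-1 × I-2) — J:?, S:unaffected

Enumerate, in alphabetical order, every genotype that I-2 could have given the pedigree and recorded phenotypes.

J/I-1 ? ·: jj|Jj|JJ
J/I-2 aff ·: Jj|JJ
J/II-1 ? I-1×I-2: jj|Jj|JJ
J/II-2 ? I-1×I-2: jj|Jj|JJ
⇒ J over [I-1,I-2,II-1,II-2]: 23 consistent
S/I-1 aff ·: Ss
S/I-2 aff ·: Ss
S/II-1 aff I-1×I-2: Ss|SS
S/II-2 un I-1×I-2: ss
⇒ S over [I-1,I-2,II-1,II-2]: 2 consistent

I-2 ∈ {JJ Ss, Jj Ss}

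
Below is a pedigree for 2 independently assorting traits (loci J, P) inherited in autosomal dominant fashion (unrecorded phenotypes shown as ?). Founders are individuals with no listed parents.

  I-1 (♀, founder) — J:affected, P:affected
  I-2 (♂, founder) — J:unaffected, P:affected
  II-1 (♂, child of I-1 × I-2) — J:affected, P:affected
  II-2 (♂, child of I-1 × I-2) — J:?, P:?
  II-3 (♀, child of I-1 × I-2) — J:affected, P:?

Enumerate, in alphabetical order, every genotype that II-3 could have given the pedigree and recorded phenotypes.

II-3 ∈ {Jj PP, Jj Pp, Jj pp}

J/I-1 aff ·: Jj|JJ
J/I-2 un ·: jj
J/II-1 aff I-1×I-2: Jj
J/II-2 ? I-1×I-2: jj|Jj
J/II-3 aff I-1×I-2: Jj
⇒ J over [I-1,I-2,II-1,II-2,II-3]: 3 consistent
P/I-1 aff ·: Pp|PP
P/I-2 aff ·: Pp|PP
P/II-1 aff I-1×I-2: Pp|PP
P/II-2 ? I-1×I-2: pp|Pp|PP
P/II-3 ? I-1×I-2: pp|Pp|PP
⇒ P over [I-1,I-2,II-1,II-2,II-3]: 35 consistent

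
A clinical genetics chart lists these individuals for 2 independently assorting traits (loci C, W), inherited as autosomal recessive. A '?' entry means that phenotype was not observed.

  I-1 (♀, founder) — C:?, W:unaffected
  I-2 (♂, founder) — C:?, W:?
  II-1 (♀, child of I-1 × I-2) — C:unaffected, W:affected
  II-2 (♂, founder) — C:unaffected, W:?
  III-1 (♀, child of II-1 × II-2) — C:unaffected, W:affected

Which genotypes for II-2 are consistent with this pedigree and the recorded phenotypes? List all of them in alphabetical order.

C/I-1 ? ·: CC|Cc|cc
C/I-2 ? ·: CC|Cc|cc
C/II-1 un I-1×I-2: CC|Cc
C/II-2 un ·: CC|Cc
C/III-1 un II-1×II-2: CC|Cc
⇒ C over [I-1,I-2,II-1,II-2,III-1]: 40 consistent
W/I-1 un ·: Ww
W/I-2 ? ·: Ww|ww
W/II-1 aff I-1×I-2: ww
W/II-2 ? ·: Ww|ww
W/III-1 aff II-1×II-2: ww
⇒ W over [I-1,I-2,II-1,II-2,III-1]: 4 consistent

II-2 ∈ {CC Ww, CC ww, Cc Ww, Cc ww}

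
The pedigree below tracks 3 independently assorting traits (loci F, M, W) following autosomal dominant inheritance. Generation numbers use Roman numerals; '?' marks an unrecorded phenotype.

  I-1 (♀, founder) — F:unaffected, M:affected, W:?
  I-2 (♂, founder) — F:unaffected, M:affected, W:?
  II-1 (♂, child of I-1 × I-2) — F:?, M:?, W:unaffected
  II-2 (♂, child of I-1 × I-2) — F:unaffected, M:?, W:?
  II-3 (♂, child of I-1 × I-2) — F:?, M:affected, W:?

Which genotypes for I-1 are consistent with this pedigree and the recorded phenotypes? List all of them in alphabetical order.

I-1 ∈ {ff MM Ww, ff MM ww, ff Mm Ww, ff Mm ww}

F/I-1 un ·: ff
F/I-2 un ·: ff
F/II-1 ? I-1×I-2: ff
F/II-2 un I-1×I-2: ff
F/II-3 ? I-1×I-2: ff
⇒ F over [I-1,I-2,II-1,II-2,II-3]: 1 consistent
M/I-1 aff ·: Mm|MM
M/I-2 aff ·: Mm|MM
M/II-1 ? I-1×I-2: mm|Mm|MM
M/II-2 ? I-1×I-2: mm|Mm|MM
M/II-3 aff I-1×I-2: Mm|MM
⇒ M over [I-1,I-2,II-1,II-2,II-3]: 35 consistent
W/I-1 ? ·: ww|Ww
W/I-2 ? ·: ww|Ww
W/II-1 un I-1×I-2: ww
W/II-2 ? I-1×I-2: ww|Ww|WW
W/II-3 ? I-1×I-2: ww|Ww|WW
⇒ W over [I-1,I-2,II-1,II-2,II-3]: 18 consistent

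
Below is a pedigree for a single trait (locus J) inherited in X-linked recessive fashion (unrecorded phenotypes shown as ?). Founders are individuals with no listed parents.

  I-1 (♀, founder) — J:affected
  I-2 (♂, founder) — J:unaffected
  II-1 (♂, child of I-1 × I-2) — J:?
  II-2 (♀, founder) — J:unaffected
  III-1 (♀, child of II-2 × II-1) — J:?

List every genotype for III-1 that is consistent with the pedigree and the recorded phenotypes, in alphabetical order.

III-1 ∈ {X^JX^j, X^jX^j}

J/I-1 aff ·: X^jX^j
J/I-2 un ·: X^JY
J/II-1 ? I-1×I-2: X^jY
J/II-2 un ·: X^JX^J|X^JX^j
J/III-1 ? II-2×II-1: X^JX^j|X^jX^j
⇒ J over [I-1,I-2,II-1,II-2,III-1]: 3 consistent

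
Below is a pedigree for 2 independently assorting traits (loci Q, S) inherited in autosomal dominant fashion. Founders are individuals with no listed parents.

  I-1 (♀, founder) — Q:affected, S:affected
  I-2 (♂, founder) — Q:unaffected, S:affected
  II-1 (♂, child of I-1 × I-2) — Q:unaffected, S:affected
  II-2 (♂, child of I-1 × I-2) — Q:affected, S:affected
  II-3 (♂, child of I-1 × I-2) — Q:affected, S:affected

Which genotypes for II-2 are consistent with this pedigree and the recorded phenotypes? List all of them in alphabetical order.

Q/I-1 aff ·: Qq
Q/I-2 un ·: qq
Q/II-1 un I-1×I-2: qq
Q/II-2 aff I-1×I-2: Qq
Q/II-3 aff I-1×I-2: Qq
⇒ Q over [I-1,I-2,II-1,II-2,II-3]: 1 consistent
S/I-1 aff ·: Ss|SS
S/I-2 aff ·: Ss|SS
S/II-1 aff I-1×I-2: Ss|SS
S/II-2 aff I-1×I-2: Ss|SS
S/II-3 aff I-1×I-2: Ss|SS
⇒ S over [I-1,I-2,II-1,II-2,II-3]: 25 consistent

II-2 ∈ {Qq SS, Qq Ss}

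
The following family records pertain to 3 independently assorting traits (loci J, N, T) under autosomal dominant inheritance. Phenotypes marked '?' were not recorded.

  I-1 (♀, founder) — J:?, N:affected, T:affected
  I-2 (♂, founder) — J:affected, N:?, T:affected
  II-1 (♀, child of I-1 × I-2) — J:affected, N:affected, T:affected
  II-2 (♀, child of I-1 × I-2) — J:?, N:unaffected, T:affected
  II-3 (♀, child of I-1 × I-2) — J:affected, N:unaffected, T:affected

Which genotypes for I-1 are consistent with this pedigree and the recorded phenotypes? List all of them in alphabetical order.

J/I-1 ? ·: jj|Jj|JJ
J/I-2 aff ·: Jj|JJ
J/II-1 aff I-1×I-2: Jj|JJ
J/II-2 ? I-1×I-2: jj|Jj|JJ
J/II-3 aff I-1×I-2: Jj|JJ
⇒ J over [I-1,I-2,II-1,II-2,II-3]: 32 consistent
N/I-1 aff ·: Nn
N/I-2 ? ·: nn|Nn
N/II-1 aff I-1×I-2: Nn|NN
N/II-2 un I-1×I-2: nn
N/II-3 un I-1×I-2: nn
⇒ N over [I-1,I-2,II-1,II-2,II-3]: 3 consistent
T/I-1 aff ·: Tt|TT
T/I-2 aff ·: Tt|TT
T/II-1 aff I-1×I-2: Tt|TT
T/II-2 aff I-1×I-2: Tt|TT
T/II-3 aff I-1×I-2: Tt|TT
⇒ T over [I-1,I-2,II-1,II-2,II-3]: 25 consistent

I-1 ∈ {JJ Nn TT, JJ Nn Tt, Jj Nn TT, Jj Nn Tt, jj Nn TT, jj Nn Tt}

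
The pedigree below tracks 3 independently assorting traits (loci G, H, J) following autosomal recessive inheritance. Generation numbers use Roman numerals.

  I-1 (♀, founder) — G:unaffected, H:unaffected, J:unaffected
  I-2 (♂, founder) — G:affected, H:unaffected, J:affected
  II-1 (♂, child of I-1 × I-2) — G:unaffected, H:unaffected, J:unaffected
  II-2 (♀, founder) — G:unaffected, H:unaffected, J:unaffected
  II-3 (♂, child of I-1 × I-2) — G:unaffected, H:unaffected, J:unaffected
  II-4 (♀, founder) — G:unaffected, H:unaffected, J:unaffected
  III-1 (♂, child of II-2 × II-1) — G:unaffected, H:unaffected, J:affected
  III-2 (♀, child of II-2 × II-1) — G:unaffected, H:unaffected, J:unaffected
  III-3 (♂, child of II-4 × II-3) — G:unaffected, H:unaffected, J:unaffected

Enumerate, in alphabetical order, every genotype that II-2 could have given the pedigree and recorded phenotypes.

G/I-1 un ·: GG|Gg
G/I-2 aff ·: gg
G/II-1 un I-1×I-2: Gg
G/II-2 un ·: GG|Gg
G/II-3 un I-1×I-2: Gg
G/II-4 un ·: GG|Gg
G/III-1 un II-2×II-1: GG|Gg
G/III-2 un II-2×II-1: GG|Gg
G/III-3 un II-4×II-3: GG|Gg
⇒ G over [I-1,I-2,II-1,II-2,II-3,II-4,III-1,III-2,III-3]: 64 consistent
H/I-1 un ·: HH|Hh
H/I-2 un ·: HH|Hh
H/II-1 un I-1×I-2: HH|Hh
H/II-2 un ·: HH|Hh
H/II-3 un I-1×I-2: HH|Hh
H/II-4 un ·: HH|Hh
H/III-1 un II-2×II-1: HH|Hh
H/III-2 un II-2×II-1: HH|Hh
H/III-3 un II-4×II-3: HH|Hh
⇒ H over [I-1,I-2,II-1,II-2,II-3,II-4,III-1,III-2,III-3]: 288 consistent
J/I-1 un ·: JJ|Jj
J/I-2 aff ·: jj
J/II-1 un I-1×I-2: Jj
J/II-2 un ·: Jj
J/II-3 un I-1×I-2: Jj
J/II-4 un ·: JJ|Jj
J/III-1 aff II-2×II-1: jj
J/III-2 un II-2×II-1: JJ|Jj
J/III-3 un II-4×II-3: JJ|Jj
⇒ J over [I-1,I-2,II-1,II-2,II-3,II-4,III-1,III-2,III-3]: 16 consistent

II-2 ∈ {GG HH Jj, GG Hh Jj, Gg HH Jj, Gg Hh Jj}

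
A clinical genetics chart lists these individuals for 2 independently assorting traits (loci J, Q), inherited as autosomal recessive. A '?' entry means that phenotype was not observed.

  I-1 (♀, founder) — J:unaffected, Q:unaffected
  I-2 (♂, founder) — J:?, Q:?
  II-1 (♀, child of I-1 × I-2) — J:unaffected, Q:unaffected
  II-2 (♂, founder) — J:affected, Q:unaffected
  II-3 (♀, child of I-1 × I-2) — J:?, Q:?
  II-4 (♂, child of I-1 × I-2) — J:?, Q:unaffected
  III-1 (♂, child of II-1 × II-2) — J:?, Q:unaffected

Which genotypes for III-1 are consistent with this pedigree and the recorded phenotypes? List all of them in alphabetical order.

III-1 ∈ {Jj QQ, Jj Qq, jj QQ, jj Qq}

J/I-1 un ·: JJ|Jj
J/I-2 ? ·: JJ|Jj|jj
J/II-1 un I-1×I-2: JJ|Jj
J/II-2 aff ·: jj
J/II-3 ? I-1×I-2: JJ|Jj|jj
J/II-4 ? I-1×I-2: JJ|Jj|jj
J/III-1 ? II-1×II-2: Jj|jj
⇒ J over [I-1,I-2,II-1,II-2,II-3,II-4,III-1]: 62 consistent
Q/I-1 un ·: QQ|Qq
Q/I-2 ? ·: QQ|Qq|qq
Q/II-1 un I-1×I-2: QQ|Qq
Q/II-2 un ·: QQ|Qq
Q/II-3 ? I-1×I-2: QQ|Qq|qq
Q/II-4 un I-1×I-2: QQ|Qq
Q/III-1 un II-1×II-2: QQ|Qq
⇒ Q over [I-1,I-2,II-1,II-2,II-3,II-4,III-1]: 113 consistent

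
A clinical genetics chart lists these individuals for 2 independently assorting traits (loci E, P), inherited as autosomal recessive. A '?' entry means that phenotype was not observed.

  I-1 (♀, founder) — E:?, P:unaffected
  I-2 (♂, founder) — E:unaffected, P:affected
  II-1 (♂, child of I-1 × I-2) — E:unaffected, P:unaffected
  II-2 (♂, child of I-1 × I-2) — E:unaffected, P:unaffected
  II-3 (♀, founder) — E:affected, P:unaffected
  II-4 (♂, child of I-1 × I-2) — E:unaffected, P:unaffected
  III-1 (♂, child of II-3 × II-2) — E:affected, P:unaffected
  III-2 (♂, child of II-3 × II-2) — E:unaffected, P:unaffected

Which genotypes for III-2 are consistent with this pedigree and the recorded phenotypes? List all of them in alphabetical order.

E/I-1 ? ·: EE|Ee|ee
E/I-2 un ·: EE|Ee
E/II-1 un I-1×I-2: EE|Ee
E/II-2 un I-1×I-2: Ee
E/II-3 aff ·: ee
E/II-4 un I-1×I-2: EE|Ee
E/III-1 aff II-3×II-2: ee
E/III-2 un II-3×II-2: Ee
⇒ E over [I-1,I-2,II-1,II-2,II-3,II-4,III-1,III-2]: 14 consistent
P/I-1 un ·: PP|Pp
P/I-2 aff ·: pp
P/II-1 un I-1×I-2: Pp
P/II-2 un I-1×I-2: Pp
P/II-3 un ·: PP|Pp
P/II-4 un I-1×I-2: Pp
P/III-1 un II-3×II-2: PP|Pp
P/III-2 un II-3×II-2: PP|Pp
⇒ P over [I-1,I-2,II-1,II-2,II-3,II-4,III-1,III-2]: 16 consistent

III-2 ∈ {Ee PP, Ee Pp}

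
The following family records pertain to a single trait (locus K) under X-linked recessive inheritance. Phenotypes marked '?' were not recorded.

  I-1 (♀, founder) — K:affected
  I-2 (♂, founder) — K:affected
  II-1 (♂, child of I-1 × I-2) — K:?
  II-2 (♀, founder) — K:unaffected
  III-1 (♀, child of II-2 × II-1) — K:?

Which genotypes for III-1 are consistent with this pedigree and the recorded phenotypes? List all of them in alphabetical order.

III-1 ∈ {X^KX^k, X^kX^k}

K/I-1 aff ·: X^kX^k
K/I-2 aff ·: X^kY
K/II-1 ? I-1×I-2: X^kY
K/II-2 un ·: X^KX^K|X^KX^k
K/III-1 ? II-2×II-1: X^KX^k|X^kX^k
⇒ K over [I-1,I-2,II-1,II-2,III-1]: 3 consistent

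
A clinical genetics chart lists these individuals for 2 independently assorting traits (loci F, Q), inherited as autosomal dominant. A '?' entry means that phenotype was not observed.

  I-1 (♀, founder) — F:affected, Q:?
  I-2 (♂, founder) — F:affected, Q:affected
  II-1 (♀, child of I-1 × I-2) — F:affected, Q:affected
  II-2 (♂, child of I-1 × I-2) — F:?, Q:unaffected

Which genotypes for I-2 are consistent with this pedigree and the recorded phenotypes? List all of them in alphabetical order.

F/I-1 aff ·: Ff|FF
F/I-2 aff ·: Ff|FF
F/II-1 aff I-1×I-2: Ff|FF
F/II-2 ? I-1×I-2: ff|Ff|FF
⇒ F over [I-1,I-2,II-1,II-2]: 15 consistent
Q/I-1 ? ·: qq|Qq
Q/I-2 aff ·: Qq
Q/II-1 aff I-1×I-2: Qq|QQ
Q/II-2 un I-1×I-2: qq
⇒ Q over [I-1,I-2,II-1,II-2]: 3 consistent

I-2 ∈ {FF Qq, Ff Qq}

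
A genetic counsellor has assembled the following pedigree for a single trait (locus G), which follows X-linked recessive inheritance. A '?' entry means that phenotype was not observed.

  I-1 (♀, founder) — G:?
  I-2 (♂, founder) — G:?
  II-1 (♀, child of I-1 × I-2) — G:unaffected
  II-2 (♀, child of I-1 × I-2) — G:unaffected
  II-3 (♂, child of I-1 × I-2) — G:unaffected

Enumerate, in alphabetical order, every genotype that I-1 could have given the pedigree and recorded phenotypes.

I-1 ∈ {X^GX^G, X^GX^g}

G/I-1 ? ·: X^GX^G|X^GX^g
G/I-2 ? ·: X^GY|X^gY
G/II-1 un I-1×I-2: X^GX^G|X^GX^g
G/II-2 un I-1×I-2: X^GX^G|X^GX^g
G/II-3 un I-1×I-2: X^GY
⇒ G over [I-1,I-2,II-1,II-2,II-3]: 7 consistent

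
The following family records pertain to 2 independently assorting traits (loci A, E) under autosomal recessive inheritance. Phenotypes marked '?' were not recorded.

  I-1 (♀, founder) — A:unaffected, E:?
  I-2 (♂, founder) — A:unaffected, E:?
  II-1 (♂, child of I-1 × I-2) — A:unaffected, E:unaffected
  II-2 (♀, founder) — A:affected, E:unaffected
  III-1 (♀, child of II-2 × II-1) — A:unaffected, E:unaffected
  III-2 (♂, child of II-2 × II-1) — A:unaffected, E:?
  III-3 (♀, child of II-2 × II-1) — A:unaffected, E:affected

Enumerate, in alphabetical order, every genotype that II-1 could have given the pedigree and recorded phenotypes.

II-1 ∈ {AA Ee, Aa Ee}

A/I-1 un ·: AA|Aa
A/I-2 un ·: AA|Aa
A/II-1 un I-1×I-2: AA|Aa
A/II-2 aff ·: aa
A/III-1 un II-2×II-1: Aa
A/III-2 un II-2×II-1: Aa
A/III-3 un II-2×II-1: Aa
⇒ A over [I-1,I-2,II-1,II-2,III-1,III-2,III-3]: 7 consistent
E/I-1 ? ·: EE|Ee|ee
E/I-2 ? ·: EE|Ee|ee
E/II-1 un I-1×I-2: Ee
E/II-2 un ·: Ee
E/III-1 un II-2×II-1: EE|Ee
E/III-2 ? II-2×II-1: EE|Ee|ee
E/III-3 aff II-2×II-1: ee
⇒ E over [I-1,I-2,II-1,II-2,III-1,III-2,III-3]: 42 consistent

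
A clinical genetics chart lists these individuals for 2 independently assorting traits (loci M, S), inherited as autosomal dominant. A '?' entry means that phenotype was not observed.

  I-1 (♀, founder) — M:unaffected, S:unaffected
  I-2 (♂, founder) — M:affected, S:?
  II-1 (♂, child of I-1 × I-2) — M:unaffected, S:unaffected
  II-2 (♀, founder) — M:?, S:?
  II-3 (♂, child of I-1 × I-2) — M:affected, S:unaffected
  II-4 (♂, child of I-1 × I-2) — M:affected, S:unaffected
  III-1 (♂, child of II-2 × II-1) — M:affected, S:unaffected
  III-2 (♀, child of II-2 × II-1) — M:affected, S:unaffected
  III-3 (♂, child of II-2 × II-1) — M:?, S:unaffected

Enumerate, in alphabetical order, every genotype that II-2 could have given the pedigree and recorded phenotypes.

M/I-1 un ·: mm
M/I-2 aff ·: Mm
M/II-1 un I-1×I-2: mm
M/II-2 ? ·: Mm|MM
M/II-3 aff I-1×I-2: Mm
M/II-4 aff I-1×I-2: Mm
M/III-1 aff II-2×II-1: Mm
M/III-2 aff II-2×II-1: Mm
M/III-3 ? II-2×II-1: mm|Mm
⇒ M over [I-1,I-2,II-1,II-2,II-3,II-4,III-1,III-2,III-3]: 3 consistent
S/I-1 un ·: ss
S/I-2 ? ·: ss|Ss
S/II-1 un I-1×I-2: ss
S/II-2 ? ·: ss|Ss
S/II-3 un I-1×I-2: ss
S/II-4 un I-1×I-2: ss
S/III-1 un II-2×II-1: ss
S/III-2 un II-2×II-1: ss
S/III-3 un II-2×II-1: ss
⇒ S over [I-1,I-2,II-1,II-2,II-3,II-4,III-1,III-2,III-3]: 4 consistent

II-2 ∈ {MM Ss, MM ss, Mm Ss, Mm ss}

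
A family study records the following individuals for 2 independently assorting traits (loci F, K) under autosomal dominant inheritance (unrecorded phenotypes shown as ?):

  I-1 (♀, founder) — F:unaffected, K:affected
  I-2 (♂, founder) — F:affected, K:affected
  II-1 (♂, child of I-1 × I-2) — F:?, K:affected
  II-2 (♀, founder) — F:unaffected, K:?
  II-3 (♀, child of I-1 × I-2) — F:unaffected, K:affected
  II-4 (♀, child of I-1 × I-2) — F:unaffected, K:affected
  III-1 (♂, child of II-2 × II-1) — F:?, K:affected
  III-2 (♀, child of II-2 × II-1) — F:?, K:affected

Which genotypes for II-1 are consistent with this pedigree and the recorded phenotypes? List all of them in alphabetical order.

F/I-1 un ·: ff
F/I-2 aff ·: Ff
F/II-1 ? I-1×I-2: ff|Ff
F/II-2 un ·: ff
F/II-3 un I-1×I-2: ff
F/II-4 un I-1×I-2: ff
F/III-1 ? II-2×II-1: ff|Ff
F/III-2 ? II-2×II-1: ff|Ff
⇒ F over [I-1,I-2,II-1,II-2,II-3,II-4,III-1,III-2]: 5 consistent
K/I-1 aff ·: Kk|KK
K/I-2 aff ·: Kk|KK
K/II-1 aff I-1×I-2: Kk|KK
K/II-2 ? ·: kk|Kk|KK
K/II-3 aff I-1×I-2: Kk|KK
K/II-4 aff I-1×I-2: Kk|KK
K/III-1 aff II-2×II-1: Kk|KK
K/III-2 aff II-2×II-1: Kk|KK
⇒ K over [I-1,I-2,II-1,II-2,II-3,II-4,III-1,III-2]: 186 consistent

II-1 ∈ {Ff KK, Ff Kk, ff KK, ff Kk}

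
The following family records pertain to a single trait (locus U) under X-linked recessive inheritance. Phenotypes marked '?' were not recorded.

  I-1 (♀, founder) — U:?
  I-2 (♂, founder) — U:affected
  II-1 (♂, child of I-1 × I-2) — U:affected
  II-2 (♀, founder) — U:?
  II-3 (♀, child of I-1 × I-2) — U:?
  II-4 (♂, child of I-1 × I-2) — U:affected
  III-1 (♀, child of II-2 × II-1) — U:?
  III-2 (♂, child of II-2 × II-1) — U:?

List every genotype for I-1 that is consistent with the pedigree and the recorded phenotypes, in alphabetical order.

I-1 ∈ {X^UX^u, X^uX^u}

U/I-1 ? ·: X^UX^u|X^uX^u
U/I-2 aff ·: X^uY
U/II-1 aff I-1×I-2: X^uY
U/II-2 ? ·: X^UX^U|X^UX^u|X^uX^u
U/II-3 ? I-1×I-2: X^UX^u|X^uX^u
U/II-4 aff I-1×I-2: X^uY
U/III-1 ? II-2×II-1: X^UX^u|X^uX^u
U/III-2 ? II-2×II-1: X^UY|X^uY
⇒ U over [I-1,I-2,II-1,II-2,II-3,II-4,III-1,III-2]: 18 consistent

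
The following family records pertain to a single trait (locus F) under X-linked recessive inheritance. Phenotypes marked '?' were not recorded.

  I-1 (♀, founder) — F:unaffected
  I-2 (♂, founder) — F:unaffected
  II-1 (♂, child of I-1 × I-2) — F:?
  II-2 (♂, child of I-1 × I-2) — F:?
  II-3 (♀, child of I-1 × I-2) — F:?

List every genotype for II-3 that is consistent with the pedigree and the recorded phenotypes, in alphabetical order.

II-3 ∈ {X^FX^F, X^FX^f}

F/I-1 un ·: X^FX^F|X^FX^f
F/I-2 un ·: X^FY
F/II-1 ? I-1×I-2: X^FY|X^fY
F/II-2 ? I-1×I-2: X^FY|X^fY
F/II-3 ? I-1×I-2: X^FX^F|X^FX^f
⇒ F over [I-1,I-2,II-1,II-2,II-3]: 9 consistent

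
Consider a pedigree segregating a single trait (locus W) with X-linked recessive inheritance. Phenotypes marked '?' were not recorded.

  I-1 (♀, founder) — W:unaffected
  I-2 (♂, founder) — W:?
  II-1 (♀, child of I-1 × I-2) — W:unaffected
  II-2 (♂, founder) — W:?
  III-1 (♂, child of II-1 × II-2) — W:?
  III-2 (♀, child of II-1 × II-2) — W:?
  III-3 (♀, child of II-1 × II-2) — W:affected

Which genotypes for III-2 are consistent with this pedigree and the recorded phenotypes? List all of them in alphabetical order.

W/I-1 un ·: X^WX^W|X^WX^w
W/I-2 ? ·: X^WY|X^wY
W/II-1 un I-1×I-2: X^WX^w
W/II-2 ? ·: X^wY
W/III-1 ? II-1×II-2: X^WY|X^wY
W/III-2 ? II-1×II-2: X^WX^w|X^wX^w
W/III-3 aff II-1×II-2: X^wX^w
⇒ W over [I-1,I-2,II-1,II-2,III-1,III-2,III-3]: 12 consistent

III-2 ∈ {X^WX^w, X^wX^w}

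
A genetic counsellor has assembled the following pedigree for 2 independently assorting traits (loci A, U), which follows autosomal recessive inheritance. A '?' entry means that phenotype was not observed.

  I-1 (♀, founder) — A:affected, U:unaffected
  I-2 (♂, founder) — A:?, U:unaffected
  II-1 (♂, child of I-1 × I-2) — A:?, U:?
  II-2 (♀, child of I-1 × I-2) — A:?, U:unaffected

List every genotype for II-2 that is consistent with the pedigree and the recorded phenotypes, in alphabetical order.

II-2 ∈ {Aa UU, Aa Uu, aa UU, aa Uu}

A/I-1 aff ·: aa
A/I-2 ? ·: AA|Aa|aa
A/II-1 ? I-1×I-2: Aa|aa
A/II-2 ? I-1×I-2: Aa|aa
⇒ A over [I-1,I-2,II-1,II-2]: 6 consistent
U/I-1 un ·: UU|Uu
U/I-2 un ·: UU|Uu
U/II-1 ? I-1×I-2: UU|Uu|uu
U/II-2 un I-1×I-2: UU|Uu
⇒ U over [I-1,I-2,II-1,II-2]: 15 consistent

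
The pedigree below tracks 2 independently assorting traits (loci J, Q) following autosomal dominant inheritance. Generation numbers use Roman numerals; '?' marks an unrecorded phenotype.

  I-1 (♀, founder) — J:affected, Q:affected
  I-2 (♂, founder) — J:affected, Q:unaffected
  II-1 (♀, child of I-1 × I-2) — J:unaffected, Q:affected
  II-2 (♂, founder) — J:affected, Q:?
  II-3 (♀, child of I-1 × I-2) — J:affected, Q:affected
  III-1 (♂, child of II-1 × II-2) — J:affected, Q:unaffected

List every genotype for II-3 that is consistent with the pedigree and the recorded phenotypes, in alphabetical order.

II-3 ∈ {JJ Qq, Jj Qq}

J/I-1 aff ·: Jj
J/I-2 aff ·: Jj
J/II-1 un I-1×I-2: jj
J/II-2 aff ·: Jj|JJ
J/II-3 aff I-1×I-2: Jj|JJ
J/III-1 aff II-1×II-2: Jj
⇒ J over [I-1,I-2,II-1,II-2,II-3,III-1]: 4 consistent
Q/I-1 aff ·: Qq|QQ
Q/I-2 un ·: qq
Q/II-1 aff I-1×I-2: Qq
Q/II-2 ? ·: qq|Qq
Q/II-3 aff I-1×I-2: Qq
Q/III-1 un II-1×II-2: qq
⇒ Q over [I-1,I-2,II-1,II-2,II-3,III-1]: 4 consistent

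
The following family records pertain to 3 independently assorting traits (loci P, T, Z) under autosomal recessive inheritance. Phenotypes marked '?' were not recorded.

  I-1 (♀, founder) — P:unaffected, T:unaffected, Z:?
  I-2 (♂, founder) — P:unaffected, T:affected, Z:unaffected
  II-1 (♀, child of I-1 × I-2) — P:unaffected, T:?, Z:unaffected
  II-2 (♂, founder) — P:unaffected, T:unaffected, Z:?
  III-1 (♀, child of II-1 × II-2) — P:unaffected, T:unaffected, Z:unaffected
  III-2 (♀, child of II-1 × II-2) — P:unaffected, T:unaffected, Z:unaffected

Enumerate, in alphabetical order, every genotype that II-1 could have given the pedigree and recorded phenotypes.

II-1 ∈ {PP Tt ZZ, PP Tt Zz, PP tt ZZ, PP tt Zz, Pp Tt ZZ, Pp Tt Zz, Pp tt ZZ, Pp tt Zz}

P/I-1 un ·: PP|Pp
P/I-2 un ·: PP|Pp
P/II-1 un I-1×I-2: PP|Pp
P/II-2 un ·: PP|Pp
P/III-1 un II-1×II-2: PP|Pp
P/III-2 un II-1×II-2: PP|Pp
⇒ P over [I-1,I-2,II-1,II-2,III-1,III-2]: 44 consistent
T/I-1 un ·: TT|Tt
T/I-2 aff ·: tt
T/II-1 ? I-1×I-2: Tt|tt
T/II-2 un ·: TT|Tt
T/III-1 un II-1×II-2: TT|Tt
T/III-2 un II-1×II-2: TT|Tt
⇒ T over [I-1,I-2,II-1,II-2,III-1,III-2]: 18 consistent
Z/I-1 ? ·: ZZ|Zz|zz
Z/I-2 un ·: ZZ|Zz
Z/II-1 un I-1×I-2: ZZ|Zz
Z/II-2 ? ·: ZZ|Zz|zz
Z/III-1 un II-1×II-2: ZZ|Zz
Z/III-2 un II-1×II-2: ZZ|Zz
⇒ Z over [I-1,I-2,II-1,II-2,III-1,III-2]: 69 consistent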